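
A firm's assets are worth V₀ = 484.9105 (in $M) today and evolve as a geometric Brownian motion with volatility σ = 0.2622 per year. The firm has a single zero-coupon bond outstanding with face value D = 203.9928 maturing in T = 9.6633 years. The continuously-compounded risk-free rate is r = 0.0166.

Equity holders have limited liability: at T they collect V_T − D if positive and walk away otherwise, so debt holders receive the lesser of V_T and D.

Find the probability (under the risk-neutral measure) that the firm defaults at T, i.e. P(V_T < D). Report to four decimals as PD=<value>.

PD=0.1972

d₁ = [ln(V₀/D) + (r + σ²/2)T] / (σ√T)
   = [ln(484.9105/203.9928) + (0.0166 + 0.5·0.2622²)·9.6633] / (0.2622·√9.6633)
   = [0.865880 + 0.492581] / 0.815071 = 1.666678
d₂ = d₁ − σ√T = 1.666678 − 0.815071 = 0.851607
risk-neutral PD = N(−d₂) = N(-0.851607) = 0.197216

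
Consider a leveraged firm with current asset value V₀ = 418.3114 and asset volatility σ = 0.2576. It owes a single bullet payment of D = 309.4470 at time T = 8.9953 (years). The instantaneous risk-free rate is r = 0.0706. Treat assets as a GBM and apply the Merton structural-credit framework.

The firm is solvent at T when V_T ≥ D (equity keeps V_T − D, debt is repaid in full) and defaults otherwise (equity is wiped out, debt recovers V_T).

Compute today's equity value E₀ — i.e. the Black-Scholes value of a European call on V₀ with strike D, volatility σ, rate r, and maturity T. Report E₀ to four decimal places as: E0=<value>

d₁ = [ln(V₀/D) + (r + σ²/2)T] / (σ√T)
   = [ln(418.3114/309.4470) + (0.0706 + 0.5·0.2576²)·8.9953] / (0.2576·√8.9953)
   = [0.301439 + 0.933522] / 0.772598 = 1.598452
d₂ = d₁ − σ√T = 1.598452 − 0.772598 = 0.825854
N(d₁) = 0.945029,  N(d₂) = 0.795557,  e^(−rT) = 0.529899
E₀ = V₀·N(d₁) − D·e^(−rT)·N(d₂)
   = 418.3114·0.945029 − 309.4470·0.529899·0.795557 = 264.864331

E0=264.8643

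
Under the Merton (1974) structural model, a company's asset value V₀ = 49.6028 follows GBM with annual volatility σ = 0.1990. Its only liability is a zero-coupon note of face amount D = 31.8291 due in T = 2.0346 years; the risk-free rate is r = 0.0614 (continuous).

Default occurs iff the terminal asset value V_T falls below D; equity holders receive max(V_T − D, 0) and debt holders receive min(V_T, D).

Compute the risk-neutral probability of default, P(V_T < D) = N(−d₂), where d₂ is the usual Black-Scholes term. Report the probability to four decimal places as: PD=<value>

d₁ = [ln(V₀/D) + (r + σ²/2)T] / (σ√T)
   = [ln(49.6028/31.8291) + (0.0614 + 0.5·0.1990²)·2.0346] / (0.1990·√2.0346)
   = [0.443666 + 0.165211] / 0.283852 = 2.145047
d₂ = d₁ − σ√T = 2.145047 − 0.283852 = 1.861195
risk-neutral PD = N(−d₂) = N(-1.861195) = 0.031358

PD=0.0314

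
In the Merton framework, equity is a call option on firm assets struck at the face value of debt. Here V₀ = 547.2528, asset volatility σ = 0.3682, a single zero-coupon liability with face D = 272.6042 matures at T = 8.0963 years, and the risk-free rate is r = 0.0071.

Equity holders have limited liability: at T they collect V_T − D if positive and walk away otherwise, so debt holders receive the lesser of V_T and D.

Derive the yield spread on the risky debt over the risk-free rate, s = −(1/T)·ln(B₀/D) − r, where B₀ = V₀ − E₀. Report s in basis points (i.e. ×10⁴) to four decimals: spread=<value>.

d₁ = [ln(V₀/D) + (r + σ²/2)T] / (σ√T)
   = [ln(547.2528/272.6042) + (0.0071 + 0.5·0.3682²)·8.0963] / (0.3682·√8.0963)
   = [0.696890 + 0.606296] / 1.047676 = 1.243883
d₂ = d₁ − σ√T = 1.243883 − 1.047676 = 0.196207
N(d₁) = 0.893229,  N(d₂) = 0.577776,  e^(−rT) = 0.944137
E₀ = V₀·N(d₁) − D·e^(−rT)·N(d₂)
   = 547.2528·0.893229 − 272.6042·0.944137·0.577776 = 340.116391
B₀ = V₀ − E₀ = 547.2528 − 340.116391 = 207.136409
spread = −(1/T)·ln(B₀/D) − r = −(1/8.0963)·ln(207.136409/272.6042) − 0.0071 = 0.02682208
in basis points: 0.02682208 × 10⁴ = 268.2208 bp

spread=268.2208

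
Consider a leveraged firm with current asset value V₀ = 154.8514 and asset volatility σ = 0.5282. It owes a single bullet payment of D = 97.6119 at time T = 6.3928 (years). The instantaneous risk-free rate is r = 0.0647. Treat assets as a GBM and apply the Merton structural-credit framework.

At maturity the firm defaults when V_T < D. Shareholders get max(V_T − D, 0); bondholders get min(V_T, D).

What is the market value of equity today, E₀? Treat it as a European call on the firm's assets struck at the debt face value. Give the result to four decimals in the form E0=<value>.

d₁ = [ln(V₀/D) + (r + σ²/2)T] / (σ√T)
   = [ln(154.8514/97.6119) + (0.0647 + 0.5·0.5282²)·6.3928] / (0.5282·√6.3928)
   = [0.461467 + 1.305395] / 1.335500 = 1.322996
d₂ = d₁ − σ√T = 1.322996 − 1.335500 = -0.012504
N(d₁) = 0.907082,  N(d₂) = 0.495012,  e^(−rT) = 0.661256
E₀ = V₀·N(d₁) − D·e^(−rT)·N(d₂)
   = 154.8514·0.907082 − 97.6119·0.661256·0.495012 = 108.511612

E0=108.5116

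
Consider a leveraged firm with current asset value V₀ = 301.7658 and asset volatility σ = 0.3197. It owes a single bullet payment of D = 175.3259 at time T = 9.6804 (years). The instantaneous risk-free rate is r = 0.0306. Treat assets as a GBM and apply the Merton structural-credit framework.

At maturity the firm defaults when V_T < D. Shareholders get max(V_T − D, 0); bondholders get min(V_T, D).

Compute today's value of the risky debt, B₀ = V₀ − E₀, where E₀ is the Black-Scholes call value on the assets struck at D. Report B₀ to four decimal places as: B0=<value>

B0=109.9938

d₁ = [ln(V₀/D) + (r + σ²/2)T] / (σ√T)
   = [ln(301.7658/175.3259) + (0.0306 + 0.5·0.3197²)·9.6804] / (0.3197·√9.6804)
   = [0.543005 + 0.790928] / 0.994694 = 1.341049
d₂ = d₁ − σ√T = 1.341049 − 0.994694 = 0.346355
N(d₁) = 0.910048,  N(d₂) = 0.635462,  e^(−rT) = 0.743624
E₀ = V₀·N(d₁) − D·e^(−rT)·N(d₂)
   = 301.7658·0.910048 − 175.3259·0.743624·0.635462 = 191.771952
B₀ = V₀ − E₀ = 301.7658 − 191.771952 = 109.993848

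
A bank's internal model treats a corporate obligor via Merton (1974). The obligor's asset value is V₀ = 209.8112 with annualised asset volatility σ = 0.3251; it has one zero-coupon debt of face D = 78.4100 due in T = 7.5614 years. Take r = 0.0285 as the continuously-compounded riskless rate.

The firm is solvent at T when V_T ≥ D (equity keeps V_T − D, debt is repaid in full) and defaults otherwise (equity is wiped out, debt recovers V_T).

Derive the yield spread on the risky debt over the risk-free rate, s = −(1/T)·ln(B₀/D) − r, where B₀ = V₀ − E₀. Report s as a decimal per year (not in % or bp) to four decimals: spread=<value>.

d₁ = [ln(V₀/D) + (r + σ²/2)T] / (σ√T)
   = [ln(209.8112/78.4100) + (0.0285 + 0.5·0.3251²)·7.5614] / (0.3251·√7.5614)
   = [0.984257 + 0.615082] / 0.893960 = 1.789050
d₂ = d₁ − σ√T = 1.789050 − 0.893960 = 0.895090
N(d₁) = 0.963197,  N(d₂) = 0.814630,  e^(−rT) = 0.806138
E₀ = V₀·N(d₁) − D·e^(−rT)·N(d₂)
   = 209.8112·0.963197 − 78.4100·0.806138·0.814630 = 150.597207
B₀ = V₀ − E₀ = 209.8112 − 150.597207 = 59.213993
spread = −(1/T)·ln(B₀/D) − r = −(1/7.5614)·ln(59.213993/78.4100) − 0.0285 = 0.00863513

spread=0.0086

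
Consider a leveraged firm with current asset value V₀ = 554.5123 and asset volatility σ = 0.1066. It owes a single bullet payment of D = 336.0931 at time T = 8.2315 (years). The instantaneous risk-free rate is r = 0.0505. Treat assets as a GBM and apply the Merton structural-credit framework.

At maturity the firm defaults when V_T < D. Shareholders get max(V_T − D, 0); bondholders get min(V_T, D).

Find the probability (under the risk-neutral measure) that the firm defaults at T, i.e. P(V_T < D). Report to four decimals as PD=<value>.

d₁ = [ln(V₀/D) + (r + σ²/2)T] / (σ√T)
   = [ln(554.5123/336.0931) + (0.0505 + 0.5·0.1066²)·8.2315] / (0.1066·√8.2315)
   = [0.500701 + 0.462460] / 0.305842 = 3.149214
d₂ = d₁ − σ√T = 3.149214 − 0.305842 = 2.843373
risk-neutral PD = N(−d₂) = N(-2.843373) = 0.002232

PD=0.0022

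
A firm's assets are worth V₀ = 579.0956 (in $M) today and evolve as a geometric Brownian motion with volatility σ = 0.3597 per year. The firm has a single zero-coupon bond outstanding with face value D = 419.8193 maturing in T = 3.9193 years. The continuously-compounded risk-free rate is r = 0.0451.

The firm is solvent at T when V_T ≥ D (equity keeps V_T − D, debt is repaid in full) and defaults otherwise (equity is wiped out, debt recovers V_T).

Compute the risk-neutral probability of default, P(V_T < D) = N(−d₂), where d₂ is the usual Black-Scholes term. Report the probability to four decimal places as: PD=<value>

PD=0.3655

d₁ = [ln(V₀/D) + (r + σ²/2)T] / (σ√T)
   = [ln(579.0956/419.8193) + (0.0451 + 0.5·0.3597²)·3.9193] / (0.3597·√3.9193)
   = [0.321643 + 0.430308] / 0.712106 = 1.055954
d₂ = d₁ − σ√T = 1.055954 − 0.712106 = 0.343848
risk-neutral PD = N(−d₂) = N(-0.343848) = 0.365480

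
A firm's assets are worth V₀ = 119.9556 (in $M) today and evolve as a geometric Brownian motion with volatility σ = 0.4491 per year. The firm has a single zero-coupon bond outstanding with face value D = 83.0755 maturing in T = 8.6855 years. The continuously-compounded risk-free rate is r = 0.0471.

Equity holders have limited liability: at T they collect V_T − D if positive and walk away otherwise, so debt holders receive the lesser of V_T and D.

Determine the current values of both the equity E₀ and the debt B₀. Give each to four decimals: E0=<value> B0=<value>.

d₁ = [ln(V₀/D) + (r + σ²/2)T] / (σ√T)
   = [ln(119.9556/83.0755) + (0.0471 + 0.5·0.4491²)·8.6855] / (0.4491·√8.6855)
   = [0.367372 + 1.284980] / 1.323550 = 1.248424
d₂ = d₁ − σ√T = 1.248424 − 1.323550 = -0.075127
N(d₁) = 0.894062,  N(d₂) = 0.470057,  e^(−rT) = 0.664256
E₀ = V₀·N(d₁) − D·e^(−rT)·N(d₂)
   = 119.9556·0.894062 − 83.0755·0.664256·0.470057 = 81.308390
B₀ = V₀ − E₀ = 119.9556 − 81.308390 = 38.647210

E0=81.3084 B0=38.6472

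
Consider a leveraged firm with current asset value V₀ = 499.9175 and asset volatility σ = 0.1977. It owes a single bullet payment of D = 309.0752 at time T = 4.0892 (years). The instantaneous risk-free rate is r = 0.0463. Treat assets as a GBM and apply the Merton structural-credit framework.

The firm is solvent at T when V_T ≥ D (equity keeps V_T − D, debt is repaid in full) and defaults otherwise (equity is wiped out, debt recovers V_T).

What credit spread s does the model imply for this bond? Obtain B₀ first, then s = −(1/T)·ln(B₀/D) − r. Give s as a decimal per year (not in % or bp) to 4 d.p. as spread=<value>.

d₁ = [ln(V₀/D) + (r + σ²/2)T] / (σ√T)
   = [ln(499.9175/309.0752) + (0.0463 + 0.5·0.1977²)·4.0892] / (0.1977·√4.0892)
   = [0.480858 + 0.269244] / 0.399784 = 1.876267
d₂ = d₁ − σ√T = 1.876267 − 0.399784 = 1.476482
N(d₁) = 0.969691,  N(d₂) = 0.930093,  e^(−rT) = 0.827513
E₀ = V₀·N(d₁) − D·e^(−rT)·N(d₂)
   = 499.9175·0.969691 − 309.0752·0.827513·0.930093 = 246.881204
B₀ = V₀ − E₀ = 499.9175 − 246.881204 = 253.036296
spread = −(1/T)·ln(B₀/D) − r = −(1/4.0892)·ln(253.036296/309.0752) − 0.0463 = 0.00262196

spread=0.0026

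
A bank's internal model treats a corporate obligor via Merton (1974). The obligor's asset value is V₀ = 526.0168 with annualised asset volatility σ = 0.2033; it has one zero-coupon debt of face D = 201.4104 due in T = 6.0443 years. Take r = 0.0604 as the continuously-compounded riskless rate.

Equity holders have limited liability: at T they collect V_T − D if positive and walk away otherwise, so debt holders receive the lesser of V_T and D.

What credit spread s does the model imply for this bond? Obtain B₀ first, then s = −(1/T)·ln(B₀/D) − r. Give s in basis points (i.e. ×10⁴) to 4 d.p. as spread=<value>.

d₁ = [ln(V₀/D) + (r + σ²/2)T] / (σ√T)
   = [ln(526.0168/201.4104) + (0.0604 + 0.5·0.2033²)·6.0443] / (0.2033·√6.0443)
   = [0.959989 + 0.489984] / 0.499816 = 2.901011
d₂ = d₁ − σ√T = 2.901011 − 0.499816 = 2.401195
N(d₁) = 0.998140,  N(d₂) = 0.991829,  e^(−rT) = 0.694144
E₀ = V₀·N(d₁) − D·e^(−rT)·N(d₂)
   = 526.0168·0.998140 − 201.4104·0.694144·0.991829 = 386.373018
B₀ = V₀ − E₀ = 526.0168 − 386.373018 = 139.643782
spread = −(1/T)·ln(B₀/D) − r = −(1/6.0443)·ln(139.643782/201.4104) − 0.0604 = 0.00019425
in basis points: 0.00019425 × 10⁴ = 1.9425 bp

spread=1.9425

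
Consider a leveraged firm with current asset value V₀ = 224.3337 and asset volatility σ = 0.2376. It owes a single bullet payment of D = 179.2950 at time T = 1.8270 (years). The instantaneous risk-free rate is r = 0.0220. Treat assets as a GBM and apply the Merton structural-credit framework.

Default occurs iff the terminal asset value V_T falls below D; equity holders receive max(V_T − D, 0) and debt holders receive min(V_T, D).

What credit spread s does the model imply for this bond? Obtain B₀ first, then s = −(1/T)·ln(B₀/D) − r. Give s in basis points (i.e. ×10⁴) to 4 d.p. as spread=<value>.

d₁ = [ln(V₀/D) + (r + σ²/2)T] / (σ√T)
   = [ln(224.3337/179.2950) + (0.0220 + 0.5·0.2376²)·1.8270] / (0.2376·√1.8270)
   = [0.224102 + 0.091765] / 0.321156 = 0.983531
d₂ = d₁ − σ√T = 0.983531 − 0.321156 = 0.662375
N(d₁) = 0.837327,  N(d₂) = 0.746135,  e^(−rT) = 0.960603
E₀ = V₀·N(d₁) − D·e^(−rT)·N(d₂)
   = 224.3337·0.837327 − 179.2950·0.960603·0.746135 = 59.332891
B₀ = V₀ − E₀ = 224.3337 − 59.332891 = 165.000809
spread = −(1/T)·ln(B₀/D) − r = −(1/1.8270)·ln(165.000809/179.2950) − 0.0220 = 0.02347461
in basis points: 0.02347461 × 10⁴ = 234.7461 bp

spread=234.7461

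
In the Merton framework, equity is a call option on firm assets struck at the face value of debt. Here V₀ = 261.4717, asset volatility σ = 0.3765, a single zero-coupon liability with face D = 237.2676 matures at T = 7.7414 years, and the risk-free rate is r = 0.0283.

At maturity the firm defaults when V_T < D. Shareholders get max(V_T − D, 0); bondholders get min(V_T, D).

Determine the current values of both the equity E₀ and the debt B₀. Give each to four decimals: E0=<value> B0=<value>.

d₁ = [ln(V₀/D) + (r + σ²/2)T] / (σ√T)
   = [ln(261.4717/237.2676) + (0.0283 + 0.5·0.3765²)·7.7414] / (0.3765·√7.7414)
   = [0.097137 + 0.767762] / 1.047550 = 0.825640
d₂ = d₁ − σ√T = 0.825640 − 1.047550 = -0.221910
N(d₁) = 0.795496,  N(d₂) = 0.412192,  e^(−rT) = 0.803256
E₀ = V₀·N(d₁) − D·e^(−rT)·N(d₂)
   = 261.4717·0.795496 − 237.2676·0.803256·0.412192 = 129.441351
B₀ = V₀ − E₀ = 261.4717 − 129.441351 = 132.030349

E0=129.4414 B0=132.0303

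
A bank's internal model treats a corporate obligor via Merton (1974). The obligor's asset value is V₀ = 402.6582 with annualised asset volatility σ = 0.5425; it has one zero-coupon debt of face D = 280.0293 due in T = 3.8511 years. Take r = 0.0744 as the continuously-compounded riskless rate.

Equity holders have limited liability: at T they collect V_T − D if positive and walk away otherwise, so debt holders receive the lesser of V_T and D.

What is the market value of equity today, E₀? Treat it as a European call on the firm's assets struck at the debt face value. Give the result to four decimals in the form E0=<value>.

d₁ = [ln(V₀/D) + (r + σ²/2)T] / (σ√T)
   = [ln(402.6582/280.0293) + (0.0744 + 0.5·0.5425²)·3.8511] / (0.5425·√3.8511)
   = [0.363194 + 0.853223] / 1.064614 = 1.142590
d₂ = d₁ − σ√T = 1.142590 − 1.064614 = 0.077976
N(d₁) = 0.873396,  N(d₂) = 0.531076,  e^(−rT) = 0.750871
E₀ = V₀·N(d₁) − D·e^(−rT)·N(d₂)
   = 402.6582·0.873396 − 280.0293·0.750871·0.531076 = 240.012677

E0=240.0127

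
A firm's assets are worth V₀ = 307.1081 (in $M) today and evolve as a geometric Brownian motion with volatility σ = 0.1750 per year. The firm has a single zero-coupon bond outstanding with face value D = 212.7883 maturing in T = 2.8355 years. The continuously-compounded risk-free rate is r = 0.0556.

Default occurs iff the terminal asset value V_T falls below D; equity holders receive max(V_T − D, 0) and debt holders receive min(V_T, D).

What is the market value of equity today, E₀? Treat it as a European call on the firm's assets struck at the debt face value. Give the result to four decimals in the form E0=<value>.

d₁ = [ln(V₀/D) + (r + σ²/2)T] / (σ√T)
   = [ln(307.1081/212.7883) + (0.0556 + 0.5·0.1750²)·2.8355] / (0.1750·√2.8355)
   = [0.366902 + 0.201072] / 0.294682 = 1.927418
d₂ = d₁ − σ√T = 1.927418 − 0.294682 = 1.632736
N(d₁) = 0.973036,  N(d₂) = 0.948738,  e^(−rT) = 0.854145
E₀ = V₀·N(d₁) − D·e^(−rT)·N(d₂)
   = 307.1081·0.973036 − 212.7883·0.854145·0.948738 = 126.392168

E0=126.3922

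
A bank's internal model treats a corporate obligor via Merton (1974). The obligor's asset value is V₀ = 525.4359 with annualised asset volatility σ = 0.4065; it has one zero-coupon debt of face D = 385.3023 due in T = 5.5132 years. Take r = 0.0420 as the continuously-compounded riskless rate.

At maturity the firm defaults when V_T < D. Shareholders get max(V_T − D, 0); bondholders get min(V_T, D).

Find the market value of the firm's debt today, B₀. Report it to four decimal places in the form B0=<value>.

B0=241.6248

d₁ = [ln(V₀/D) + (r + σ²/2)T] / (σ√T)
   = [ln(525.4359/385.3023) + (0.0420 + 0.5·0.4065²)·5.5132] / (0.4065·√5.5132)
   = [0.310200 + 0.687061] / 0.954470 = 1.044832
d₂ = d₁ − σ√T = 1.044832 − 0.954470 = 0.090362
N(d₁) = 0.851950,  N(d₂) = 0.536000,  e^(−rT) = 0.793300
E₀ = V₀·N(d₁) − D·e^(−rT)·N(d₂)
   = 525.4359·0.851950 − 385.3023·0.793300·0.536000 = 283.811087
B₀ = V₀ − E₀ = 525.4359 − 283.811087 = 241.624813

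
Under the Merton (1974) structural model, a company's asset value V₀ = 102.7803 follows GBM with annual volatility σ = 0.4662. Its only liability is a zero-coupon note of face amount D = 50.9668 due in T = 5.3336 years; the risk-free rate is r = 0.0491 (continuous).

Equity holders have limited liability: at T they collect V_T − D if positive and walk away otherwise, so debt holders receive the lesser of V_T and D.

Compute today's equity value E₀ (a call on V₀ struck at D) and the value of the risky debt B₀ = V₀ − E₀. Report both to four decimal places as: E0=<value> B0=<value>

d₁ = [ln(V₀/D) + (r + σ²/2)T] / (σ√T)
   = [ln(102.7803/50.9668) + (0.0491 + 0.5·0.4662²)·5.3336] / (0.4662·√5.3336)
   = [0.701419 + 0.841489] / 1.076670 = 1.433037
d₂ = d₁ − σ√T = 1.433037 − 1.076670 = 0.356368
N(d₁) = 0.924076,  N(d₂) = 0.639217,  e^(−rT) = 0.769604
E₀ = V₀·N(d₁) − D·e^(−rT)·N(d₂)
   = 102.7803·0.924076 − 50.9668·0.769604·0.639217 = 69.904042
B₀ = V₀ − E₀ = 102.7803 − 69.904042 = 32.876258

E0=69.9040 B0=32.8763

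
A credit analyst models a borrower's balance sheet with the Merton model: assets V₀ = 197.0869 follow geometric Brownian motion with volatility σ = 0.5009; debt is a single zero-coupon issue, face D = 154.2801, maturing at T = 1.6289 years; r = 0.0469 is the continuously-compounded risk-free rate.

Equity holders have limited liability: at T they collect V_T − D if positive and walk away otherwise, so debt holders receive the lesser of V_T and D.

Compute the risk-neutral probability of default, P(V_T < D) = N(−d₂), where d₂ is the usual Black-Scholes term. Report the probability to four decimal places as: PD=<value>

d₁ = [ln(V₀/D) + (r + σ²/2)T] / (σ√T)
   = [ln(197.0869/154.2801) + (0.0469 + 0.5·0.5009²)·1.6289] / (0.5009·√1.6289)
   = [0.244875 + 0.280742] / 0.639290 = 0.822187
d₂ = d₁ − σ√T = 0.822187 − 0.639290 = 0.182897
risk-neutral PD = N(−d₂) = N(-0.182897) = 0.427439

PD=0.4274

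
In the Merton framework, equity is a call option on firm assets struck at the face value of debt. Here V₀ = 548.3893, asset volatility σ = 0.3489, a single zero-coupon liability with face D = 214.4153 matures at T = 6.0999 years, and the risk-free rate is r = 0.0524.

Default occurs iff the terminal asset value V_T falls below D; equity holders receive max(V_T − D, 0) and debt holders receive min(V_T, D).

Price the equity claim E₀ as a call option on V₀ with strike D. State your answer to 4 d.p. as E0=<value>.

E0=400.1841

d₁ = [ln(V₀/D) + (r + σ²/2)T] / (σ√T)
   = [ln(548.3893/214.4153) + (0.0524 + 0.5·0.3489²)·6.0999] / (0.3489·√6.0999)
   = [0.939071 + 0.690909] / 0.861712 = 1.891559
d₂ = d₁ − σ√T = 1.891559 − 0.861712 = 1.029846
N(d₁) = 0.970725,  N(d₂) = 0.848459,  e^(−rT) = 0.726414
E₀ = V₀·N(d₁) − D·e^(−rT)·N(d₂)
   = 548.3893·0.970725 − 214.4153·0.726414·0.848459 = 400.184096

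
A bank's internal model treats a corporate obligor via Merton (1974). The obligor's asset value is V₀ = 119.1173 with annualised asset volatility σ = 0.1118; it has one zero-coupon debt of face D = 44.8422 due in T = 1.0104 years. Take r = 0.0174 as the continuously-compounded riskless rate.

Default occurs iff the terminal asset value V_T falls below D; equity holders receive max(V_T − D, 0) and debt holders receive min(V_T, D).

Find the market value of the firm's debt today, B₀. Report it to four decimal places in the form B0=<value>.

d₁ = [ln(V₀/D) + (r + σ²/2)T] / (σ√T)
   = [ln(119.1173/44.8422) + (0.0174 + 0.5·0.1118²)·1.0104] / (0.1118·√1.0104)
   = [0.976959 + 0.023896] / 0.112380 = 8.905997
d₂ = d₁ − σ√T = 8.905997 − 0.112380 = 8.793617
N(d₁) = 1.000000,  N(d₂) = 1.000000,  e^(−rT) = 0.982573
E₀ = V₀·N(d₁) − D·e^(−rT)·N(d₂)
   = 119.1173·1.000000 − 44.8422·0.982573·1.000000 = 75.056579
B₀ = V₀ − E₀ = 119.1173 − 75.056579 = 44.060721

B0=44.0607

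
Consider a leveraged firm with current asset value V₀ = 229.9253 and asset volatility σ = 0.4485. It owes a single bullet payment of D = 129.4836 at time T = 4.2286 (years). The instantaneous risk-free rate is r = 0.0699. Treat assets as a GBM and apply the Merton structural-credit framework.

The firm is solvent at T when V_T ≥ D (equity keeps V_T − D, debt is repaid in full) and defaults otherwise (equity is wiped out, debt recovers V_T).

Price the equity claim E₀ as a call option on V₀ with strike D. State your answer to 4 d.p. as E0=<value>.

E0=145.4958

d₁ = [ln(V₀/D) + (r + σ²/2)T] / (σ√T)
   = [ln(229.9253/129.4836) + (0.0699 + 0.5·0.4485²)·4.2286] / (0.4485·√4.2286)
   = [0.574200 + 0.720875] / 0.922276 = 1.404217
d₂ = d₁ − σ√T = 1.404217 − 0.922276 = 0.481942
N(d₁) = 0.919873,  N(d₂) = 0.685076,  e^(−rT) = 0.744101
E₀ = V₀·N(d₁) − D·e^(−rT)·N(d₂)
   = 229.9253·0.919873 − 129.4836·0.744101·0.685076 = 145.495769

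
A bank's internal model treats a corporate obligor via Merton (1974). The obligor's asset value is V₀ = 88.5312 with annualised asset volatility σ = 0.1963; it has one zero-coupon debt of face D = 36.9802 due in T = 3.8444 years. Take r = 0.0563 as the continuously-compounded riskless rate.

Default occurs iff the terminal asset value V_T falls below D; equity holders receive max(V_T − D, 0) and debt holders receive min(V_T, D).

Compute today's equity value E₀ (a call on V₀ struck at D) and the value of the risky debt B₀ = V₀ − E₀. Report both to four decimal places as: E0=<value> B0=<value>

E0=58.7614 B0=29.7698

d₁ = [ln(V₀/D) + (r + σ²/2)T] / (σ√T)
   = [ln(88.5312/36.9802) + (0.0563 + 0.5·0.1963²)·3.8444] / (0.1963·√3.8444)
   = [0.872972 + 0.290509] / 0.384888 = 3.022908
d₂ = d₁ − σ√T = 3.022908 − 0.384888 = 2.638020
N(d₁) = 0.998748,  N(d₂) = 0.995830,  e^(−rT) = 0.805381
E₀ = V₀·N(d₁) − D·e^(−rT)·N(d₂)
   = 88.5312·0.998748 − 36.9802·0.805381·0.995830 = 58.761407
B₀ = V₀ − E₀ = 88.5312 − 58.761407 = 29.769793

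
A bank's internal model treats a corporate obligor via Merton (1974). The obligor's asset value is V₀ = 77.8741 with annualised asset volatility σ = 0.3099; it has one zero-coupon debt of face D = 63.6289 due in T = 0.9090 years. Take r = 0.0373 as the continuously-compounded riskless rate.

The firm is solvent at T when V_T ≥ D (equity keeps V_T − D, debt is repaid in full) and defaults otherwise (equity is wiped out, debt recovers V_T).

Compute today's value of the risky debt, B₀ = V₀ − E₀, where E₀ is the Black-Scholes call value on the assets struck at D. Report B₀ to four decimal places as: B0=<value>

B0=59.0590

d₁ = [ln(V₀/D) + (r + σ²/2)T] / (σ√T)
   = [ln(77.8741/63.6289) + (0.0373 + 0.5·0.3099²)·0.9090] / (0.3099·√0.9090)
   = [0.202026 + 0.077555] / 0.295463 = 0.946245
d₂ = d₁ − σ√T = 0.946245 − 0.295463 = 0.650782
N(d₁) = 0.827988,  N(d₂) = 0.742406,  e^(−rT) = 0.966663
E₀ = V₀·N(d₁) − D·e^(−rT)·N(d₂)
   = 77.8741·0.827988 − 63.6289·0.966663·0.742406 = 18.815144
B₀ = V₀ − E₀ = 77.8741 − 18.815144 = 59.058956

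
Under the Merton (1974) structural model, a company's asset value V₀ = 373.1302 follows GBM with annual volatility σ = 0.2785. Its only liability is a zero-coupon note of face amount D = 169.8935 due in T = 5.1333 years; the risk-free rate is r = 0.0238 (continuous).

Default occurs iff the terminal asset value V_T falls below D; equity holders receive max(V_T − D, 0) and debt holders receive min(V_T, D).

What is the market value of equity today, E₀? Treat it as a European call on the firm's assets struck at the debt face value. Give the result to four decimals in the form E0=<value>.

d₁ = [ln(V₀/D) + (r + σ²/2)T] / (σ√T)
   = [ln(373.1302/169.8935) + (0.0238 + 0.5·0.2785²)·5.1333] / (0.2785·√5.1333)
   = [0.786756 + 0.321248] / 0.630992 = 1.755972
d₂ = d₁ − σ√T = 1.755972 − 0.630992 = 1.124980
N(d₁) = 0.960453,  N(d₂) = 0.869701,  e^(−rT) = 0.884996
E₀ = V₀·N(d₁) − D·e^(−rT)·N(d₂)
   = 373.1302·0.960453 − 169.8935·0.884996·0.869701 = 227.610217

E0=227.6102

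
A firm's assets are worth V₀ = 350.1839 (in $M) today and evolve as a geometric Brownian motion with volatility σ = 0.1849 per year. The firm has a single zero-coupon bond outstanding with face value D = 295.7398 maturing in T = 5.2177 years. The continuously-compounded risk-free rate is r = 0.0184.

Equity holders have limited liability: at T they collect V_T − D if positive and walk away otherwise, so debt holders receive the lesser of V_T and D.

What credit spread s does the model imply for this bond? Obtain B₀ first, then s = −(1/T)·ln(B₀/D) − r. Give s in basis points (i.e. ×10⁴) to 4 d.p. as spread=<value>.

spread=153.2109

d₁ = [ln(V₀/D) + (r + σ²/2)T] / (σ√T)
   = [ln(350.1839/295.7398) + (0.0184 + 0.5·0.1849²)·5.2177] / (0.1849·√5.2177)
   = [0.168978 + 0.185197] / 0.422354 = 0.838575
d₂ = d₁ − σ√T = 0.838575 − 0.422354 = 0.416221
N(d₁) = 0.799146,  N(d₂) = 0.661376,  e^(−rT) = 0.908459
E₀ = V₀·N(d₁) − D·e^(−rT)·N(d₂)
   = 350.1839·0.799146 − 295.7398·0.908459·0.661376 = 102.157919
B₀ = V₀ − E₀ = 350.1839 − 102.157919 = 248.025981
spread = −(1/T)·ln(B₀/D) − r = −(1/5.2177)·ln(248.025981/295.7398) − 0.0184 = 0.01532109
in basis points: 0.01532109 × 10⁴ = 153.2109 bp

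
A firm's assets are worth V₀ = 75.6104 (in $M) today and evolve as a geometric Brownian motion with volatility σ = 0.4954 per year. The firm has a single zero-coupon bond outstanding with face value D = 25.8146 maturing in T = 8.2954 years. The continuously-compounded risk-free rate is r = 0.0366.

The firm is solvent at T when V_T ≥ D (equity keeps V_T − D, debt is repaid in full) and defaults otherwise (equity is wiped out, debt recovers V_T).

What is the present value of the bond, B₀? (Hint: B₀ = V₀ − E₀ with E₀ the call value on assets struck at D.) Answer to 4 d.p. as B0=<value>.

B0=14.9459

d₁ = [ln(V₀/D) + (r + σ²/2)T] / (σ√T)
   = [ln(75.6104/25.8146) + (0.0366 + 0.5·0.4954²)·8.2954] / (0.4954·√8.2954)
   = [1.074654 + 1.321545] / 1.426838 = 1.679377
d₂ = d₁ − σ√T = 1.679377 − 1.426838 = 0.252539
N(d₁) = 0.953461,  N(d₂) = 0.599688,  e^(−rT) = 0.738147
E₀ = V₀·N(d₁) − D·e^(−rT)·N(d₂)
   = 75.6104·0.953461 − 25.8146·0.738147·0.599688 = 60.664506
B₀ = V₀ − E₀ = 75.6104 − 60.664506 = 14.945894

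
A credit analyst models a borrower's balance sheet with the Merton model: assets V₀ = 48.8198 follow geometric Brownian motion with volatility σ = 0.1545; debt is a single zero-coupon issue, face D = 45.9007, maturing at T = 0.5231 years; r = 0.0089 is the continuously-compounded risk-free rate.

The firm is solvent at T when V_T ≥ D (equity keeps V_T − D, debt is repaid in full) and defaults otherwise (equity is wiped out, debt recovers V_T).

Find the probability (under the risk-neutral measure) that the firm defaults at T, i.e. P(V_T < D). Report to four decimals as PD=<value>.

d₁ = [ln(V₀/D) + (r + σ²/2)T] / (σ√T)
   = [ln(48.8198/45.9007) + (0.0089 + 0.5·0.1545²)·0.5231] / (0.1545·√0.5231)
   = [0.061656 + 0.010899] / 0.111743 = 0.649297
d₂ = d₁ − σ√T = 0.649297 − 0.111743 = 0.537554
risk-neutral PD = N(−d₂) = N(-0.537554) = 0.295443

PD=0.2954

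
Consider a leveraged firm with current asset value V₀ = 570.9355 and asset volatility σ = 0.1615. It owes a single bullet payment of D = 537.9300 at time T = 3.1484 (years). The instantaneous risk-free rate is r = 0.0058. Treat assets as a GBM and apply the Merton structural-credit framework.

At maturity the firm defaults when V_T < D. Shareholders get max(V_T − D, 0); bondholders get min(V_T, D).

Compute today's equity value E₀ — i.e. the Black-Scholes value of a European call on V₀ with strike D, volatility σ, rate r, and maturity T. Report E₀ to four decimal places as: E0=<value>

d₁ = [ln(V₀/D) + (r + σ²/2)T] / (σ√T)
   = [ln(570.9355/537.9300) + (0.0058 + 0.5·0.1615²)·3.1484] / (0.1615·√3.1484)
   = [0.059548 + 0.059319] / 0.286561 = 0.414806
d₂ = d₁ − σ√T = 0.414806 − 0.286561 = 0.128244
N(d₁) = 0.660858,  N(d₂) = 0.551022,  e^(−rT) = 0.981905
E₀ = V₀·N(d₁) − D·e^(−rT)·N(d₂)
   = 570.9355·0.660858 − 537.9300·0.981905·0.551022 = 86.259426

E0=86.2594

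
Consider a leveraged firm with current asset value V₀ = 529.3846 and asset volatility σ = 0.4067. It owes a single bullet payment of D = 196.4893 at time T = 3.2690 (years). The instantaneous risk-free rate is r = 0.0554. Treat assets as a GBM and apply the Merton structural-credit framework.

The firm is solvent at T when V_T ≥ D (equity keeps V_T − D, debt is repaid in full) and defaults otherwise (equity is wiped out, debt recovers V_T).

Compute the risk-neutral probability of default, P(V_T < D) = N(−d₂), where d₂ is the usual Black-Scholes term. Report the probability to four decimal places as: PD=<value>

PD=0.1100

d₁ = [ln(V₀/D) + (r + σ²/2)T] / (σ√T)
   = [ln(529.3846/196.4893) + (0.0554 + 0.5·0.4067²)·3.2690] / (0.4067·√3.2690)
   = [0.991107 + 0.451457] / 0.735329 = 1.961794
d₂ = d₁ − σ√T = 1.961794 − 0.735329 = 1.226466
risk-neutral PD = N(−d₂) = N(-1.226466) = 0.110012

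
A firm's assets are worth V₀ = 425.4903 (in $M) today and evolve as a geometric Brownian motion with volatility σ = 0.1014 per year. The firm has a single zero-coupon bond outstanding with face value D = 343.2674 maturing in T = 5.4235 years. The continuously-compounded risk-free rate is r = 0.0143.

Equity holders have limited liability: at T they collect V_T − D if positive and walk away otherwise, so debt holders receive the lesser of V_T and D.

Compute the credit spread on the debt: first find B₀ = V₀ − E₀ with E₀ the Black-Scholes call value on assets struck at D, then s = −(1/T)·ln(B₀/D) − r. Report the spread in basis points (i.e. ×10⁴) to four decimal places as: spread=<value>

spread=26.2128

d₁ = [ln(V₀/D) + (r + σ²/2)T] / (σ√T)
   = [ln(425.4903/343.2674) + (0.0143 + 0.5·0.1014²)·5.4235] / (0.1014·√5.4235)
   = [0.214732 + 0.105438] / 0.236144 = 1.355825
d₂ = d₁ − σ√T = 1.355825 − 0.236144 = 1.119681
N(d₁) = 0.912423,  N(d₂) = 0.868575,  e^(−rT) = 0.925375
E₀ = V₀·N(d₁) − D·e^(−rT)·N(d₂)
   = 425.4903·0.912423 − 343.2674·0.925375·0.868575 = 112.323117
B₀ = V₀ − E₀ = 425.4903 − 112.323117 = 313.167183
spread = −(1/T)·ln(B₀/D) − r = −(1/5.4235)·ln(313.167183/343.2674) − 0.0143 = 0.00262128
in basis points: 0.00262128 × 10⁴ = 26.2128 bp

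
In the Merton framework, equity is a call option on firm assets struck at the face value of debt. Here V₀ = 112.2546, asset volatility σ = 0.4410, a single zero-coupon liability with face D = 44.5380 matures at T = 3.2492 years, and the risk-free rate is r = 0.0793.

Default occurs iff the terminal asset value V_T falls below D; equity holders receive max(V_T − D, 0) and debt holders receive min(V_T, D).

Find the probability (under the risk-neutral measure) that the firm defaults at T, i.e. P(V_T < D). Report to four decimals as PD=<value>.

PD=0.1379

d₁ = [ln(V₀/D) + (r + σ²/2)T] / (σ√T)
   = [ln(112.2546/44.5380) + (0.0793 + 0.5·0.4410²)·3.2492] / (0.4410·√3.2492)
   = [0.924427 + 0.573615] / 0.794926 = 1.884505
d₂ = d₁ − σ√T = 1.884505 − 0.794926 = 1.089578
risk-neutral PD = N(−d₂) = N(-1.089578) = 0.137949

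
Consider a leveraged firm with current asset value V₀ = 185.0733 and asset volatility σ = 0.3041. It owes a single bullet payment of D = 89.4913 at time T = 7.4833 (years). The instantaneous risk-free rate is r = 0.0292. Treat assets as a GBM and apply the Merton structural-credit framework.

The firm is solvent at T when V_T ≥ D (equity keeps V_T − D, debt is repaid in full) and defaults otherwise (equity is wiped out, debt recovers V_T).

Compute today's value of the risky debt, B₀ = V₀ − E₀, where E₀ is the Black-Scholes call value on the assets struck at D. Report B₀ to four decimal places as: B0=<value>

B0=66.1363

d₁ = [ln(V₀/D) + (r + σ²/2)T] / (σ√T)
   = [ln(185.0733/89.4913) + (0.0292 + 0.5·0.3041²)·7.4833] / (0.3041·√7.4833)
   = [0.726611 + 0.564528] / 0.831884 = 1.552065
d₂ = d₁ − σ√T = 1.552065 − 0.831884 = 0.720181
N(d₁) = 0.939677,  N(d₂) = 0.764293,  e^(−rT) = 0.803714
E₀ = V₀·N(d₁) − D·e^(−rT)·N(d₂)
   = 185.0733·0.939677 − 89.4913·0.803714·0.764293 = 118.936998
B₀ = V₀ − E₀ = 185.0733 − 118.936998 = 66.136302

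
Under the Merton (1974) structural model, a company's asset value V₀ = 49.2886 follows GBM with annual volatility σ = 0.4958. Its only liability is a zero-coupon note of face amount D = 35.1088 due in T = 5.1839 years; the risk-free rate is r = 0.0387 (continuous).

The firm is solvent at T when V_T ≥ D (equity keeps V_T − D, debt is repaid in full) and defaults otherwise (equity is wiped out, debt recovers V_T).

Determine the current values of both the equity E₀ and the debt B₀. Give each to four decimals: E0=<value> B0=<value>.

E0=28.5897 B0=20.6989

d₁ = [ln(V₀/D) + (r + σ²/2)T] / (σ√T)
   = [ln(49.2886/35.1088) + (0.0387 + 0.5·0.4958²)·5.1839] / (0.4958·√5.1839)
   = [0.339241 + 0.837764] / 1.128846 = 1.042662
d₂ = d₁ − σ√T = 1.042662 − 1.128846 = -0.086185
N(d₁) = 0.851448,  N(d₂) = 0.465660,  e^(−rT) = 0.818226
E₀ = V₀·N(d₁) − D·e^(−rT)·N(d₂)
   = 49.2886·0.851448 − 35.1088·0.818226·0.465660 = 28.589680
B₀ = V₀ − E₀ = 49.2886 − 28.589680 = 20.698920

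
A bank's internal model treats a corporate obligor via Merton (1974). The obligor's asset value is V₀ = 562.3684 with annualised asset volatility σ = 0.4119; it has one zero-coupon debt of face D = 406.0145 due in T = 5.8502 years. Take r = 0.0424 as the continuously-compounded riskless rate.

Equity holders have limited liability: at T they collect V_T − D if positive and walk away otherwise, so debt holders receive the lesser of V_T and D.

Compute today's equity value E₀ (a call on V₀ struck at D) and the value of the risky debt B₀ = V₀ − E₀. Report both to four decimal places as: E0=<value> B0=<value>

E0=314.6174 B0=247.7510

d₁ = [ln(V₀/D) + (r + σ²/2)T] / (σ√T)
   = [ln(562.3684/406.0145) + (0.0424 + 0.5·0.4119²)·5.8502] / (0.4119·√5.8502)
   = [0.325768 + 0.744326] / 0.996270 = 1.074100
d₂ = d₁ − σ√T = 1.074100 − 0.996270 = 0.077830
N(d₁) = 0.858611,  N(d₂) = 0.531018,  e^(−rT) = 0.780322
E₀ = V₀·N(d₁) − D·e^(−rT)·N(d₂)
   = 562.3684·0.858611 − 406.0145·0.780322·0.531018 = 314.617413
B₀ = V₀ − E₀ = 562.3684 − 314.617413 = 247.750987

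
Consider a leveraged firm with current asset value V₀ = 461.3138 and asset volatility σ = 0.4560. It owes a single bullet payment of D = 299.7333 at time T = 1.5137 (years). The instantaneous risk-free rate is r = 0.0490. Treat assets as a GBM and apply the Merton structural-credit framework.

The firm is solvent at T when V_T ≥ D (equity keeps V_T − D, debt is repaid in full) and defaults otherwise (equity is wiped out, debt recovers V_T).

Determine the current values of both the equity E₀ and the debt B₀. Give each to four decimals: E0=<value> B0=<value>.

d₁ = [ln(V₀/D) + (r + σ²/2)T] / (σ√T)
   = [ln(461.3138/299.7333) + (0.0490 + 0.5·0.4560²)·1.5137] / (0.4560·√1.5137)
   = [0.431185 + 0.231548] / 0.561028 = 1.181283
d₂ = d₁ − σ√T = 1.181283 − 0.561028 = 0.620255
N(d₁) = 0.881255,  N(d₂) = 0.732455,  e^(−rT) = 0.928513
E₀ = V₀·N(d₁) − D·e^(−rT)·N(d₂)
   = 461.3138·0.881255 − 299.7333·0.928513·0.732455 = 202.688299
B₀ = V₀ − E₀ = 461.3138 − 202.688299 = 258.625501

E0=202.6883 B0=258.6255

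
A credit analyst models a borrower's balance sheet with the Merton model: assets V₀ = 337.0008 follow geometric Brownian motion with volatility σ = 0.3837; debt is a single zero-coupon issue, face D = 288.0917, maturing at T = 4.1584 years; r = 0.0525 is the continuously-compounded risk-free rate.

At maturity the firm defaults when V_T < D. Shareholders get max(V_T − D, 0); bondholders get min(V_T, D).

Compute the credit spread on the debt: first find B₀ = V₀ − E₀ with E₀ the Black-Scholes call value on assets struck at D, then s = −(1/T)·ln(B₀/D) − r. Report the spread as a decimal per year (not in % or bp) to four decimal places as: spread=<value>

spread=0.0493

d₁ = [ln(V₀/D) + (r + σ²/2)T] / (σ√T)
   = [ln(337.0008/288.0917) + (0.0525 + 0.5·0.3837²)·4.1584] / (0.3837·√4.1584)
   = [0.156806 + 0.524428] / 0.782447 = 0.870646
d₂ = d₁ − σ√T = 0.870646 − 0.782447 = 0.088199
N(d₁) = 0.808026,  N(d₂) = 0.535141,  e^(−rT) = 0.803871
E₀ = V₀·N(d₁) − D·e^(−rT)·N(d₂)
   = 337.0008·0.808026 − 288.0917·0.803871·0.535141 = 148.372963
B₀ = V₀ − E₀ = 337.0008 − 148.372963 = 188.627837
spread = −(1/T)·ln(B₀/D) − r = −(1/4.1584)·ln(188.627837/288.0917) − 0.0525 = 0.04934275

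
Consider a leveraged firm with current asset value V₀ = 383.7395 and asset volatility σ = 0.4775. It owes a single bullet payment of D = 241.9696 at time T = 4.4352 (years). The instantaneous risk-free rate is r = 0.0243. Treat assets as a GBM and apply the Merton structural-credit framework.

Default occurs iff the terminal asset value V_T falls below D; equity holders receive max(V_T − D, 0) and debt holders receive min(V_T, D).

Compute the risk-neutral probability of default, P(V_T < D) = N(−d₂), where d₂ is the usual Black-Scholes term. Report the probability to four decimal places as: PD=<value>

PD=0.4749

d₁ = [ln(V₀/D) + (r + σ²/2)T] / (σ√T)
   = [ln(383.7395/241.9696) + (0.0243 + 0.5·0.4775²)·4.4352] / (0.4775·√4.4352)
   = [0.461152 + 0.613402] / 1.005611 = 1.068558
d₂ = d₁ − σ√T = 1.068558 − 1.005611 = 0.062947
risk-neutral PD = N(−d₂) = N(-0.062947) = 0.474904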